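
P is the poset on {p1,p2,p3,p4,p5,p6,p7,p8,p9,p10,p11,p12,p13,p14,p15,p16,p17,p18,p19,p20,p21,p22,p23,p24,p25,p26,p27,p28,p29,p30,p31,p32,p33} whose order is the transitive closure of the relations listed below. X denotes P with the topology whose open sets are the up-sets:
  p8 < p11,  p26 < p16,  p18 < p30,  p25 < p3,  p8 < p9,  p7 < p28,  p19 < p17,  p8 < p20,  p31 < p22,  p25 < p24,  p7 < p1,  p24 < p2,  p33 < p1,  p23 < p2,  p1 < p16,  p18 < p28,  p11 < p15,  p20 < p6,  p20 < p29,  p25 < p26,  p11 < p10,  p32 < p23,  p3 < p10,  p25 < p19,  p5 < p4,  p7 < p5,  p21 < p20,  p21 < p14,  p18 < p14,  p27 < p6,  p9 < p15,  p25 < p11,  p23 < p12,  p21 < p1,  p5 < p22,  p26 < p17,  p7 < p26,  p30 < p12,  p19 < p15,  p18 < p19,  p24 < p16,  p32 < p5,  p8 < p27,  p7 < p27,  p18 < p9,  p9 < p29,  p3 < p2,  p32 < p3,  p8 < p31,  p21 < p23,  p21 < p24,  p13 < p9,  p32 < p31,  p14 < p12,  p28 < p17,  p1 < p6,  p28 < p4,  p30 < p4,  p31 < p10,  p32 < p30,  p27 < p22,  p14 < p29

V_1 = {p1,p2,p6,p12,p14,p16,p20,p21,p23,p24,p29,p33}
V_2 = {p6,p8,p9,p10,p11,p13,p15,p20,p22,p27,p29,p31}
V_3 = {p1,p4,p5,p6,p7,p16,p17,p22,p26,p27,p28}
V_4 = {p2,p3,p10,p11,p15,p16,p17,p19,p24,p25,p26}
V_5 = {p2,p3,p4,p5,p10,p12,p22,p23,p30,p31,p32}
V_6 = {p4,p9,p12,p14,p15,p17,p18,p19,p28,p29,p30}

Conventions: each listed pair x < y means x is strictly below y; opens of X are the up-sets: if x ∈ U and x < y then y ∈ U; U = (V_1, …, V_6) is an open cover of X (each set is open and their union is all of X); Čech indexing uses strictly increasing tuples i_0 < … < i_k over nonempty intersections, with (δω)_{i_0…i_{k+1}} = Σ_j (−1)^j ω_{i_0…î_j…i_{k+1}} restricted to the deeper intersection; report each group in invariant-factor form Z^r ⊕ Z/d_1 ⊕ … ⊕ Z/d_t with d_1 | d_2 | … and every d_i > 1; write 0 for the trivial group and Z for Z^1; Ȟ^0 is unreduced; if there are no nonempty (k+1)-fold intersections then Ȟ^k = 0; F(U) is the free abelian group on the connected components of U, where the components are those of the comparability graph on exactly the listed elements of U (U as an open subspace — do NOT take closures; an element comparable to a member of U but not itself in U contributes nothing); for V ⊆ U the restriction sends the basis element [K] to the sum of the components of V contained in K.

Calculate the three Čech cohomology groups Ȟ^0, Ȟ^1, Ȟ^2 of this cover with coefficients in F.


cover nerve:
  V12={p6,p20,p29} V13={p1,p6,p16} V14={p2,p16,p24} V15={p2,p12,p23} V16={p12,p14,p29} V23={p6,p22,p27} V24={p10,p11,p15} V25={p10,p22,p31} V26={p9,p15,p29} V34={p16,p17,p26} V35={p4,p5,p22} V36={p4,p17,p28} V45={p2,p3,p10} V46={p15,p17,p19} V56={p4,p12,p30}
  V123={p6} V126={p29} V134={p16} V145={p2} V156={p12} V235={p22} V245={p10} V246={p15} V346={p17} V356={p4}
components per intersection:
  V1: {p1,p2,p6,p12,p14,p16,p20,p21,p23,p24,p29,p33}
  V2: {p6,p8,p9,p10,p11,p13,p15,p20,p22,p27,p29,p31}
  V3: {p1,p4,p5,p6,p7,p16,p17,p22,p26,p27,p28}
  V4: {p2,p3,p10,p11,p15,p16,p17,p19,p24,p25,p26}
  V5: {p2,p3,p4,p5,p10,p12,p22,p23,p30,p31,p32}
  V6: {p4,p9,p12,p14,p15,p17,p18,p19,p28,p29,p30}
  V12: {p6,p20,p29}
  V13: {p1,p6,p16}
  V14: {p2,p16,p24}
  V15: {p2,p12,p23}
  V16: {p12,p14,p29}
  V23: {p6,p22,p27}
  V24: {p10,p11,p15}
  V25: {p10,p22,p31}
  V26: {p9,p15,p29}
  V34: {p16,p17,p26}
  V35: {p4,p5,p22}
  V36: {p4,p17,p28}
  V45: {p2,p3,p10}
  V46: {p15,p17,p19}
  V56: {p4,p12,p30}
  V123: {p6}
  V126: {p29}
  V134: {p16}
  V145: {p2}
  V156: {p12}
  V235: {p22}
  V245: {p10}
  V246: {p15}
  V346: {p17}
  V356: {p4}
C dims 6,15,10; δ0: rk 5, SNF 1^5; δ1: rk 10, SNF 1^9·2
Ȟ^0: (6−5)−0=1 ⇒ Z
Ȟ^1: (15−10)−5=0 ⇒ 0
Ȟ^2: (10−0)−10=0 plus torsion [2] ⇒ Z/2

Ȟ^0 = Z,  Ȟ^1 = 0,  Ȟ^2 = Z/2


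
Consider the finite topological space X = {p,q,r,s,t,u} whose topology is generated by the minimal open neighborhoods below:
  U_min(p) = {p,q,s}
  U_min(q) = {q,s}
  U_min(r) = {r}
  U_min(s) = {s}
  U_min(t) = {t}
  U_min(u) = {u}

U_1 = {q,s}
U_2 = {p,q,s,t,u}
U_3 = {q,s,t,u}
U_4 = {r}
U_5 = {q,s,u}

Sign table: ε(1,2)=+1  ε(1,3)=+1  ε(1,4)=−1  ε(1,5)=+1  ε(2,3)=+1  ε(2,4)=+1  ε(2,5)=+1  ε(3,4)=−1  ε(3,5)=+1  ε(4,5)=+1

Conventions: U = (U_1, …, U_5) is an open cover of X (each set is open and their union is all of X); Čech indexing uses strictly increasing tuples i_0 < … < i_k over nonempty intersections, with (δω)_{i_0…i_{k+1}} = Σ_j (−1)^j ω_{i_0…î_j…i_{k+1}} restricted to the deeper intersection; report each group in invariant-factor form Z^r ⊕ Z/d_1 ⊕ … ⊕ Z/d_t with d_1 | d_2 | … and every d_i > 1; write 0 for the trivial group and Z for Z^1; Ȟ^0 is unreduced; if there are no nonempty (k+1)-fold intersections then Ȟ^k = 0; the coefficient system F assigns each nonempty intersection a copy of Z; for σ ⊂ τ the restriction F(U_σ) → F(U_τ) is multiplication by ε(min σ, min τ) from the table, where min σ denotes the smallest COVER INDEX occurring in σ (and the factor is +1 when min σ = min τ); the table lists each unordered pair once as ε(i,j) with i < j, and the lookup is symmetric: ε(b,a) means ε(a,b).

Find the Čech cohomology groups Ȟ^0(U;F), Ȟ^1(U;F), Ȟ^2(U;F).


nonempty intersections:
  U12={q,s} U13={q,s} U15={q,s} U23={q,s,t,u} U25={q,s,u} U35={q,s,u}
  U123={q,s} U125={q,s} U135={q,s} U235={q,s,u}
  U1235={q,s}
C dims 5,6,4,1; δ0: rk 3, SNF 1^3; δ1: rk 3, SNF 1^3; δ2: rk 1, SNF 1^1
Ȟ^0: (5−3)−0=2 ⇒ Z^2
Ȟ^1: (6−3)−3=0 ⇒ 0
Ȟ^2: (4−1)−3=0 ⇒ 0

Ȟ^0 ≅ Z^2; Ȟ^1 ≅ 0; Ȟ^2 ≅ 0


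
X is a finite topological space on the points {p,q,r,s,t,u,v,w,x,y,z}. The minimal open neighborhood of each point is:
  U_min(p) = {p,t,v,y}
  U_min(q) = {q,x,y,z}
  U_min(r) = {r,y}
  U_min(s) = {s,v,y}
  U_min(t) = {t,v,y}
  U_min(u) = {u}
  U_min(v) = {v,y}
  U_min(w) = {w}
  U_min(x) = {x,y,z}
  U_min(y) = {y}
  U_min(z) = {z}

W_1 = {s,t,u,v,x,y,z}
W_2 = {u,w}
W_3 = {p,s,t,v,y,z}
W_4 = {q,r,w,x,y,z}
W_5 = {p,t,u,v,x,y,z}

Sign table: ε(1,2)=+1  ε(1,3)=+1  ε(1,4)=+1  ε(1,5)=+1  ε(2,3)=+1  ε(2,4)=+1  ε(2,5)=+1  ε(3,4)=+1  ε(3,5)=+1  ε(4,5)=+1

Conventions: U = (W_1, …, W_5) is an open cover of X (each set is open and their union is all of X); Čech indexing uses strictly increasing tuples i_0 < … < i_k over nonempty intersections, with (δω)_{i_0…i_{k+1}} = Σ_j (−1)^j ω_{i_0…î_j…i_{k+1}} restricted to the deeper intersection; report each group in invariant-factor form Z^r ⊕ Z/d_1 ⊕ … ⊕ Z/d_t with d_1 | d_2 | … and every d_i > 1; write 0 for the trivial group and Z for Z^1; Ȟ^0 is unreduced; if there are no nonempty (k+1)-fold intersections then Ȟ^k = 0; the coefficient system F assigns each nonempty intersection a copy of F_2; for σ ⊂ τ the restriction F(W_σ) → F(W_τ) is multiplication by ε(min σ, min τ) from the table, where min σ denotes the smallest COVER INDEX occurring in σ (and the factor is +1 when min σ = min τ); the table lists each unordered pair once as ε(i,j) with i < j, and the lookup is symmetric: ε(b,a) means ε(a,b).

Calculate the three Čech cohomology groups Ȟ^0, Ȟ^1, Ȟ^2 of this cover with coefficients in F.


Ȟ^0(U;F) ≅ Z/2,  Ȟ^1(U;F) ≅ Z/2,  Ȟ^2(U;F) ≅ 0

cover nerve:
  W12={u} W13={s,t,v,y,z} W14={x,y,z} W15={t,u,v,x,y,z} W24={w} W25={u} W34={y,z} W35={p,t,v,y,z} W45={x,y,z}
  W125={u} W134={y,z} W135={t,v,y,z} W145={x,y,z} W345={y,z}
  W1345={y,z}
C dims 5,9,5,1; δ0: rk_F2 4; δ1: rk_F2 4; δ2: rk_F2 1
Ȟ^0: (5−4)−0=1 ⇒ Z/2
Ȟ^1: (9−4)−4=1 ⇒ Z/2
Ȟ^2: (5−1)−4=0 ⇒ 0


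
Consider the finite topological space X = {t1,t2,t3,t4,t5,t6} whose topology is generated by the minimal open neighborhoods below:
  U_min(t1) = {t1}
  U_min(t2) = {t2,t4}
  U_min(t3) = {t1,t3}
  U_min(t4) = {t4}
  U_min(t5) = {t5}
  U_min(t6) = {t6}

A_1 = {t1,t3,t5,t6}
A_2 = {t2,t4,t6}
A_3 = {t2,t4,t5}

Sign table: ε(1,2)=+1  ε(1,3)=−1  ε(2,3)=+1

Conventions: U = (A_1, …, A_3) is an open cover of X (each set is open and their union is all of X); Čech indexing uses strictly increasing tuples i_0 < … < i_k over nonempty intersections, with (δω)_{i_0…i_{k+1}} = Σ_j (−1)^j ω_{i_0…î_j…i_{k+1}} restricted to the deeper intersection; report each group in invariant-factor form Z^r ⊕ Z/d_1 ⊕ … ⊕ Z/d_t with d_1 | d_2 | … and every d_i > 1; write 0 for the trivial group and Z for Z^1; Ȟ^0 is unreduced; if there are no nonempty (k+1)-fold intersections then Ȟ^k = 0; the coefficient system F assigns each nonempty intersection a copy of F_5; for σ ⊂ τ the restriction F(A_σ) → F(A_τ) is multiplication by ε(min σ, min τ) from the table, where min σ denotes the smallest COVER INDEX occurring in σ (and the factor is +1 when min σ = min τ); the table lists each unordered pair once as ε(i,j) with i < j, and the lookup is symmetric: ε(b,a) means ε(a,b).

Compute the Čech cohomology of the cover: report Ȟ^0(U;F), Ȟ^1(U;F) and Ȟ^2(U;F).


nonempty overlaps:
  A12={t6} A13={t5} A23={t2,t4}
C dims 3,3; δ0: rk_F5 3
degree 0: 3−3−0 = 0 → Ȟ^0 ≅ 0
degree 1: 3−0−3 = 0 → Ȟ^1 ≅ 0
degree 2: 0−0−0 = 0 → Ȟ^2 ≅ 0

Ȟ^0(U;F) ≅ 0, Ȟ^1(U;F) ≅ 0, Ȟ^2(U;F) ≅ 0


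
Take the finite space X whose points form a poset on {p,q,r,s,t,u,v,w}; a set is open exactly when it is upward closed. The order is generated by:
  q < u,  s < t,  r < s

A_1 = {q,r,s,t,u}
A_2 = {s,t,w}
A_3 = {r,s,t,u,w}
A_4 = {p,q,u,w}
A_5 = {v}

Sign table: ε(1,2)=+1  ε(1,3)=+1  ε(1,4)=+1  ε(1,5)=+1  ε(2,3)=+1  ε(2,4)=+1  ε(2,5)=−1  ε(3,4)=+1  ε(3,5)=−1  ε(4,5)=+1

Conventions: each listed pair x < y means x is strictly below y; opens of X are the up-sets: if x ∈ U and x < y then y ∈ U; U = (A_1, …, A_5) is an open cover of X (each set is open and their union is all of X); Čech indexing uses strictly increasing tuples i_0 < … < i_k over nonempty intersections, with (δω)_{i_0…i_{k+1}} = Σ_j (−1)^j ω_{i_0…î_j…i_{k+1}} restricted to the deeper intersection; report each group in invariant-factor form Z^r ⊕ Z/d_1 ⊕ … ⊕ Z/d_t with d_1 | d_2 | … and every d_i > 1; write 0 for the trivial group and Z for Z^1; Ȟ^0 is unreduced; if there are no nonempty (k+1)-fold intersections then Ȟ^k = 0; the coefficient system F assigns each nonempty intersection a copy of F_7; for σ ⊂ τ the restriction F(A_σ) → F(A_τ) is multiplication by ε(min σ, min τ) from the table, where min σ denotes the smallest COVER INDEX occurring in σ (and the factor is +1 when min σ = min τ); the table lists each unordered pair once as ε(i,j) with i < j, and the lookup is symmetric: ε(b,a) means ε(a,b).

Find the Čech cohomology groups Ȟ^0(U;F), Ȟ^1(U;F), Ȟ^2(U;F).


nonempty overlaps:
  A12={s,t} A13={r,s,t,u} A14={q,u} A23={s,t,w} A24={w} A34={u,w}
  A123={s,t} A134={u} A234={w}
C dims 5,6,3; δ0: rk_F7 3; δ1: rk_F7 3
degree 0: 5−3−0 = 2 → Ȟ^0 ≅ Z/7 ⊕ Z/7
degree 1: 6−3−3 = 0 → Ȟ^1 ≅ 0
degree 2: 3−0−3 = 0 → Ȟ^2 ≅ 0

Ȟ^0 = Z/7 ⊕ Z/7, Ȟ^1 = 0, Ȟ^2 = 0


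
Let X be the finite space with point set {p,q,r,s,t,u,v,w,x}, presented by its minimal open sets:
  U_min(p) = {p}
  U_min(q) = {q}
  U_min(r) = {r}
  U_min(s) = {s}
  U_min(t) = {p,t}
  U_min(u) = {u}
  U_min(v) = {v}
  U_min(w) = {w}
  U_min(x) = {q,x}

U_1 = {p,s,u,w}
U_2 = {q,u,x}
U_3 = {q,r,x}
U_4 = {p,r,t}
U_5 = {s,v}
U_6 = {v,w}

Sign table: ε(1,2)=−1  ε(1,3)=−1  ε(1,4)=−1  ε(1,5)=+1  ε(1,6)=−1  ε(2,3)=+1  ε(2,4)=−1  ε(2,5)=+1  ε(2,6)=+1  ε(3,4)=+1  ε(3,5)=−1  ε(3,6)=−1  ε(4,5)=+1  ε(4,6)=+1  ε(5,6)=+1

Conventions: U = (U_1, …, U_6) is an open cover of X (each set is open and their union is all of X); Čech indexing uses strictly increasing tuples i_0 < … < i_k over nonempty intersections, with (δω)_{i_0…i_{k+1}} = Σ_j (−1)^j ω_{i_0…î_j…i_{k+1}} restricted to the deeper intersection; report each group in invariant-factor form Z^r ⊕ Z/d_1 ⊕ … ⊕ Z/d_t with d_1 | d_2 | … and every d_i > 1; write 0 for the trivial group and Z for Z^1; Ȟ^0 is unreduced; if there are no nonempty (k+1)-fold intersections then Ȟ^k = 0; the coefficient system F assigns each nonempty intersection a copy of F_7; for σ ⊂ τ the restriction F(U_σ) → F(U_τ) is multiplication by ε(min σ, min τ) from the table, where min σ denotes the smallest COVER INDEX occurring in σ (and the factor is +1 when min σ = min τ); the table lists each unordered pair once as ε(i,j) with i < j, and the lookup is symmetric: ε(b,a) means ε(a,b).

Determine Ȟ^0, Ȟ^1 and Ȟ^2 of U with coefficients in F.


nonempty overlaps:
  U12={u} U14={p} U15={s} U16={w} U23={q,x} U34={r} U56={v}
C dims 6,7; δ0: rk_F7 6
degree 0: 6−6−0 = 0 → Ȟ^0 ≅ 0
degree 1: 7−0−6 = 1 → Ȟ^1 ≅ Z/7
degree 2: 0−0−0 = 0 → Ȟ^2 ≅ 0

Ȟ^0 ≅ 0,  Ȟ^1 ≅ Z/7,  Ȟ^2 ≅ 0


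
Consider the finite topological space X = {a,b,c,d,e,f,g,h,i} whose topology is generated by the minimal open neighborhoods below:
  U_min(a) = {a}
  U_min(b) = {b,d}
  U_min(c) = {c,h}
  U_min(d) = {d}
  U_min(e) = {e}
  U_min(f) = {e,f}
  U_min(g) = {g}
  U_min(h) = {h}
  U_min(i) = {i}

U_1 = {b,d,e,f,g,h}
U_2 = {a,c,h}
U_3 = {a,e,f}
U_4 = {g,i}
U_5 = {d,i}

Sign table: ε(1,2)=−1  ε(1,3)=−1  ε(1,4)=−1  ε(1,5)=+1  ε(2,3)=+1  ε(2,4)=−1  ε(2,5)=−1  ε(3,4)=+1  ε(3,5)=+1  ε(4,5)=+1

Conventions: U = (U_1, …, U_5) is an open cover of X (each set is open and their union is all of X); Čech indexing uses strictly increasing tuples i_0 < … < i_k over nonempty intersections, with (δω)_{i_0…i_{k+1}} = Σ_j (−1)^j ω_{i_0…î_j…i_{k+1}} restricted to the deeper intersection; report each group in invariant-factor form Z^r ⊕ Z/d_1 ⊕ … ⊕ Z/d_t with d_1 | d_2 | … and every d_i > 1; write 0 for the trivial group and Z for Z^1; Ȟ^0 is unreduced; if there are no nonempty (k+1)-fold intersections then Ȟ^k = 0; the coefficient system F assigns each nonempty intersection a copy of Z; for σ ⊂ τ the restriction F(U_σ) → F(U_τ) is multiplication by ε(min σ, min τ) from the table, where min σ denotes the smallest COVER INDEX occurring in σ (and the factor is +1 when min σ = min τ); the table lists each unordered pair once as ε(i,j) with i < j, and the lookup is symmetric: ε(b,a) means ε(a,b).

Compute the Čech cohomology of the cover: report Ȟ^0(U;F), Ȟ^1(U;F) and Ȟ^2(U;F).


Ȟ^0 ≅ 0, Ȟ^1 ≅ Z ⊕ Z/2 and Ȟ^2 ≅ 0

nonempty overlaps:
  U12={h} U13={e,f} U14={g} U15={d} U23={a} U45={i}
C dims 5,6; δ0: rk 5, SNF 1^4·2
degree 0: 5−5−0 = 0 → Ȟ^0 ≅ 0
degree 1: 6−0−5 = 1 plus torsion [2] → Ȟ^1 ≅ Z ⊕ Z/2
degree 2: 0−0−0 = 0 → Ȟ^2 ≅ 0


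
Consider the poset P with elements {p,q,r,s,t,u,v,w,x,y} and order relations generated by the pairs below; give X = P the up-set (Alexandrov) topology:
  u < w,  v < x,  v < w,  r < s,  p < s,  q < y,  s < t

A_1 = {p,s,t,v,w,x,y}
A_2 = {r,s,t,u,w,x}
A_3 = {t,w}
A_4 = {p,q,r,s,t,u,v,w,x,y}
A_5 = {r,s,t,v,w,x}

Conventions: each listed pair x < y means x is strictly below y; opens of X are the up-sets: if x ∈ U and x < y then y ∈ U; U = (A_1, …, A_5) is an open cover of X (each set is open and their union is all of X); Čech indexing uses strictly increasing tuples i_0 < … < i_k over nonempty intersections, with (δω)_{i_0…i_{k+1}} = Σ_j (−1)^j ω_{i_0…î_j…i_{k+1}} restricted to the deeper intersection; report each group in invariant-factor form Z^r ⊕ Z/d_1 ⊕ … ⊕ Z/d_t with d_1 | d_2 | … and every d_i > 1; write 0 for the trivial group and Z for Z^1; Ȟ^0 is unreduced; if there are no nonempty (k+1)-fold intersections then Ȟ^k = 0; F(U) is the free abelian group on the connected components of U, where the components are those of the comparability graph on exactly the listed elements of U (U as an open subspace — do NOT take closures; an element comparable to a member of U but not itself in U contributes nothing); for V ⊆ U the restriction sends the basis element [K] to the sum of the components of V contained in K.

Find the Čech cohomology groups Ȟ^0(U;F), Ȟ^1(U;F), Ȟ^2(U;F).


nonempty overlaps:
  A12={s,t,w,x} A13={t,w} A14={p,s,t,v,w,x,y} A15={s,t,v,w,x} A23={t,w} A24={r,s,t,u,w,x} A25={r,s,t,w,x} A34={t,w} A35={t,w} A45={r,s,t,v,w,x}
  A123={t,w} A124={s,t,w,x} A125={s,t,w,x} A134={t,w} A135={t,w} A145={s,t,v,w,x} A234={t,w} A235={t,w} A245={r,s,t,w,x} A345={t,w}
  A1234={t,w} A1235={t,w} A1245={s,t,w,x} A1345={t,w} A2345={t,w}
  A12345={t,w}
components per intersection:
  A1: {p,s,t} {v,w,x} {y}
  A2: {r,s,t} {u,w} {x}
  A3: {t} {w}
  A4: {p,r,s,t} {q,y} {u,v,w,x}
  A5: {r,s,t} {v,w,x}
  A12: {s,t} {w} {x}
  A13: {t} {w}
  A14: {p,s,t} {v,w,x} {y}
  A15: {s,t} {v,w,x}
  A23: {t} {w}
  A24: {r,s,t} {u,w} {x}
  A25: {r,s,t} {w} {x}
  A34: {t} {w}
  A35: {t} {w}
  A45: {r,s,t} {v,w,x}
  A123: {t} {w}
  A124: {s,t} {w} {x}
  A125: {s,t} {w} {x}
  A134: {t} {w}
  A135: {t} {w}
  A145: {s,t} {v,w,x}
  A234: {t} {w}
  A235: {t} {w}
  A245: {r,s,t} {w} {x}
  A345: {t} {w}
  A1234: {t} {w}
  A1235: {t} {w}
  A1245: {s,t} {w} {x}
  A1345: {t} {w}
  A2345: {t} {w}
  A12345: {t} {w}
C dims 13,24,23,11; δ0: rk 10, SNF 1^10; δ1: rk 14, SNF 1^14; δ2: rk 9, SNF 1^9
degree 0: 13−10−0 = 3 → Ȟ^0 ≅ Z^3
degree 1: 24−14−10 = 0 → Ȟ^1 ≅ 0
degree 2: 23−9−14 = 0 → Ȟ^2 ≅ 0

Ȟ^0 = Z^3,  Ȟ^1 = 0,  Ȟ^2 = 0


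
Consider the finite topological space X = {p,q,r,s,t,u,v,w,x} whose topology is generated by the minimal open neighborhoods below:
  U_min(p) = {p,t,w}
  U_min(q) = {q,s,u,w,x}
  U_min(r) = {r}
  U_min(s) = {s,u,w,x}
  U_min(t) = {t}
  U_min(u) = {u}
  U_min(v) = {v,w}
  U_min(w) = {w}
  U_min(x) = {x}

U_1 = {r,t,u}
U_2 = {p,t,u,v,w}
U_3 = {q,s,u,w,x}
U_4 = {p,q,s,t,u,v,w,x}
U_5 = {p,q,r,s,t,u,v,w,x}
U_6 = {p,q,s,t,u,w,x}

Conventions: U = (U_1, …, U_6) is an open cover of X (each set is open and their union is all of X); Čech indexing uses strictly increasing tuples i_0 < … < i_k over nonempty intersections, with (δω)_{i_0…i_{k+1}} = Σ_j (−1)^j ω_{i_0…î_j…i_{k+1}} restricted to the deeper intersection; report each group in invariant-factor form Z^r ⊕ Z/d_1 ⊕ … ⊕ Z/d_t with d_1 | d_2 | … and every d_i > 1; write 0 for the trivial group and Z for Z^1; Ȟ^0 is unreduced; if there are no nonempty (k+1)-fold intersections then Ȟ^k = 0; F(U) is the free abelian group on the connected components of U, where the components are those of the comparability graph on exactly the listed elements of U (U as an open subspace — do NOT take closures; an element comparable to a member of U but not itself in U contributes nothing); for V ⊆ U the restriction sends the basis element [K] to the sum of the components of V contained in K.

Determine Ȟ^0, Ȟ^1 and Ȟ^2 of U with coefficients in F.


Ȟ^0 ≅ Z^2, Ȟ^1 ≅ 0, Ȟ^2 ≅ 0

nonempty intersections:
  U12={t,u} U13={u} U14={t,u} U15={r,t,u} U16={t,u} U23={u,w} U24={p,t,u,v,w} U25={p,t,u,v,w} U26={p,t,u,w} U34={q,s,u,w,x} U35={q,s,u,w,x} U36={q,s,u,w,x} U45={p,q,s,t,u,v,w,x} U46={p,q,s,t,u,w,x} U56={p,q,s,t,u,w,x}
  U123={u} U124={t,u} U125={t,u} U126={t,u} U134={u} U135={u} U136={u} U145={t,u} U146={t,u} U156={t,u} U234={u,w} U235={u,w} U236={u,w} U245={p,t,u,v,w} U246={p,t,u,w} U256={p,t,u,w} U345={q,s,u,w,x} U346={q,s,u,w,x} U356={q,s,u,w,x} U456={p,q,s,t,u,w,x}
  U1234={u} U1235={u} U1236={u} U1245={t,u} U1246={t,u} U1256={t,u} U1345={u} U1346={u} U1356={u} U1456={t,u} U2345={u,w} U2346={u,w} U2356={u,w} U2456={p,t,u,w} U3456={q,s,u,w,x}
  U12345={u} U12346={u} U12356={u} U12456={t,u} U13456={u} U23456={u,w}
  U123456={u}
components per intersection:
  U1: {r} {t} {u}
  U2: {p,t,v,w} {u}
  U3: {q,s,u,w,x}
  U4: {p,q,s,t,u,v,w,x}
  U5: {p,q,s,t,u,v,w,x} {r}
  U6: {p,q,s,t,u,w,x}
  U12: {t} {u}
  U13: {u}
  U14: {t} {u}
  U15: {r} {t} {u}
  U16: {t} {u}
  U23: {u} {w}
  U24: {p,t,v,w} {u}
  U25: {p,t,v,w} {u}
  U26: {p,t,w} {u}
  U34: {q,s,u,w,x}
  U35: {q,s,u,w,x}
  U36: {q,s,u,w,x}
  U45: {p,q,s,t,u,v,w,x}
  U46: {p,q,s,t,u,w,x}
  U56: {p,q,s,t,u,w,x}
  U123: {u}
  U124: {t} {u}
  U125: {t} {u}
  U126: {t} {u}
  U134: {u}
  U135: {u}
  U136: {u}
  U145: {t} {u}
  U146: {t} {u}
  U156: {t} {u}
  U234: {u} {w}
  U235: {u} {w}
  U236: {u} {w}
  U245: {p,t,v,w} {u}
  U246: {p,t,w} {u}
  U256: {p,t,w} {u}
  U345: {q,s,u,w,x}
  U346: {q,s,u,w,x}
  U356: {q,s,u,w,x}
  U456: {p,q,s,t,u,w,x}
  U1234: {u}
  U1235: {u}
  U1236: {u}
  U1245: {t} {u}
  U1246: {t} {u}
  U1256: {t} {u}
  U1345: {u}
  U1346: {u}
  U1356: {u}
  U1456: {t} {u}
  U2345: {u} {w}
  U2346: {u} {w}
  U2356: {u} {w}
  U2456: {p,t,w} {u}
  U3456: {q,s,u,w,x}
  U12345: {u}
  U12346: {u}
  U12356: {u}
  U12456: {t} {u}
  U13456: {u}
  U23456: {u} {w}
  U123456: {u}
C dims 10,24,32,23; δ0: rk 8, SNF 1^8; δ1: rk 16, SNF 1^16; δ2: rk 16, SNF 1^16
Ȟ^0: (10−8)−0=2 ⇒ Z^2
Ȟ^1: (24−16)−8=0 ⇒ 0
Ȟ^2: (32−16)−16=0 ⇒ 0


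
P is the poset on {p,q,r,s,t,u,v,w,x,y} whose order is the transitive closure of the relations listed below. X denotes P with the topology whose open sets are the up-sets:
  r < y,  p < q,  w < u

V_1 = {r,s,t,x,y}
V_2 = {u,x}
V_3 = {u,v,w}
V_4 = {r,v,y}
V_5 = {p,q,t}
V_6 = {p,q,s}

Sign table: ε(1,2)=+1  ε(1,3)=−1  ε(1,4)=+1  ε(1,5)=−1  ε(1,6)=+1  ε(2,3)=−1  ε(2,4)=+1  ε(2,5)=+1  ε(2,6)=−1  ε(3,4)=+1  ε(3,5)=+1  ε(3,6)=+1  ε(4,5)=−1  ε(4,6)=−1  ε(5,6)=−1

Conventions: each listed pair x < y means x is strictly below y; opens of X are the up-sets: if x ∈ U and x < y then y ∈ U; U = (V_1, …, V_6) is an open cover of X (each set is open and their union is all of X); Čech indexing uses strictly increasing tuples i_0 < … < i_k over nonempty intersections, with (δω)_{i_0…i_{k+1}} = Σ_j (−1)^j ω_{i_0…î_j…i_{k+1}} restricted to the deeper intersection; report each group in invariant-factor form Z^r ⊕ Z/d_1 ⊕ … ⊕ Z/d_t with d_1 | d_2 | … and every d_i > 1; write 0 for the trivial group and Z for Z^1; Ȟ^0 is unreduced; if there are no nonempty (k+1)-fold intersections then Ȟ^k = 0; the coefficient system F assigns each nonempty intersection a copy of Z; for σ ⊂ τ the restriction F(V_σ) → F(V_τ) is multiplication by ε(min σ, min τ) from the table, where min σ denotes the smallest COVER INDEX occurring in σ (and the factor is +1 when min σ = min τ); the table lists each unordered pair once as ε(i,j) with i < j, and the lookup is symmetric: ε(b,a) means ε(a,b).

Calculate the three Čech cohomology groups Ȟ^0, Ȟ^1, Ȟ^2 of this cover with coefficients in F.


nerve of the cover:
  V12={x} V14={r,y} V15={t} V16={s} V23={u} V34={v} V56={p,q}
C dims 6,7; δ0: rk 6, SNF 1^5·2
Ȟ^0 = (6 − 6) − 0 = 0, so Ȟ^0 ≅ 0
Ȟ^1 = (7 − 0) − 6 = 1 plus torsion [2], so Ȟ^1 ≅ Z ⊕ Z/2
Ȟ^2 = (0 − 0) − 0 = 0, so Ȟ^2 ≅ 0

Ȟ^0 ≅ 0,  Ȟ^1 ≅ Z ⊕ Z/2,  Ȟ^2 ≅ 0


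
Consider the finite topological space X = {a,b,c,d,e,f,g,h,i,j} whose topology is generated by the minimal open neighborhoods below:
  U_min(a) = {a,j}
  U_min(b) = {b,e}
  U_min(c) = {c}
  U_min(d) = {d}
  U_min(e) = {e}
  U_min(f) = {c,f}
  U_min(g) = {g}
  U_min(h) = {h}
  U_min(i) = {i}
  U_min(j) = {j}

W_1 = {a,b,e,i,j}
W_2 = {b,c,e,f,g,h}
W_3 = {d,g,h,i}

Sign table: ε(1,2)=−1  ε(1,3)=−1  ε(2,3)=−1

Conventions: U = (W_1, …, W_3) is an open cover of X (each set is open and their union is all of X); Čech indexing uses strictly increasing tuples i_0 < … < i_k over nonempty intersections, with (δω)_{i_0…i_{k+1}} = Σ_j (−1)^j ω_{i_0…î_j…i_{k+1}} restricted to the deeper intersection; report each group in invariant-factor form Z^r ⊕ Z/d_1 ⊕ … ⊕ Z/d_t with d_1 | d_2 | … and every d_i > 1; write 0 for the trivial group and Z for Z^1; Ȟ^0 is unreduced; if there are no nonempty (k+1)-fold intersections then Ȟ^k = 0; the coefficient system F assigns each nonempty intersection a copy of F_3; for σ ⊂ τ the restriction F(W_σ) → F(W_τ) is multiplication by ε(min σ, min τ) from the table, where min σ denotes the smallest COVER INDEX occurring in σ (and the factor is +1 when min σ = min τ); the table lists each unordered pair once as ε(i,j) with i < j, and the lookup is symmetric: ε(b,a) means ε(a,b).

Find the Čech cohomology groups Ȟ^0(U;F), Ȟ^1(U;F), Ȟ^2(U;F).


Ȟ^0 = 0; Ȟ^1 = 0; Ȟ^2 = 0

intersection data:
  W12={b,e} W13={i} W23={g,h}
C dims 3,3; δ0: rk_F3 3
Ȟ^0 = (3 − 3) − 0 = 0, so Ȟ^0 ≅ 0
Ȟ^1 = (3 − 0) − 3 = 0, so Ȟ^1 ≅ 0
Ȟ^2 = (0 − 0) − 0 = 0, so Ȟ^2 ≅ 0


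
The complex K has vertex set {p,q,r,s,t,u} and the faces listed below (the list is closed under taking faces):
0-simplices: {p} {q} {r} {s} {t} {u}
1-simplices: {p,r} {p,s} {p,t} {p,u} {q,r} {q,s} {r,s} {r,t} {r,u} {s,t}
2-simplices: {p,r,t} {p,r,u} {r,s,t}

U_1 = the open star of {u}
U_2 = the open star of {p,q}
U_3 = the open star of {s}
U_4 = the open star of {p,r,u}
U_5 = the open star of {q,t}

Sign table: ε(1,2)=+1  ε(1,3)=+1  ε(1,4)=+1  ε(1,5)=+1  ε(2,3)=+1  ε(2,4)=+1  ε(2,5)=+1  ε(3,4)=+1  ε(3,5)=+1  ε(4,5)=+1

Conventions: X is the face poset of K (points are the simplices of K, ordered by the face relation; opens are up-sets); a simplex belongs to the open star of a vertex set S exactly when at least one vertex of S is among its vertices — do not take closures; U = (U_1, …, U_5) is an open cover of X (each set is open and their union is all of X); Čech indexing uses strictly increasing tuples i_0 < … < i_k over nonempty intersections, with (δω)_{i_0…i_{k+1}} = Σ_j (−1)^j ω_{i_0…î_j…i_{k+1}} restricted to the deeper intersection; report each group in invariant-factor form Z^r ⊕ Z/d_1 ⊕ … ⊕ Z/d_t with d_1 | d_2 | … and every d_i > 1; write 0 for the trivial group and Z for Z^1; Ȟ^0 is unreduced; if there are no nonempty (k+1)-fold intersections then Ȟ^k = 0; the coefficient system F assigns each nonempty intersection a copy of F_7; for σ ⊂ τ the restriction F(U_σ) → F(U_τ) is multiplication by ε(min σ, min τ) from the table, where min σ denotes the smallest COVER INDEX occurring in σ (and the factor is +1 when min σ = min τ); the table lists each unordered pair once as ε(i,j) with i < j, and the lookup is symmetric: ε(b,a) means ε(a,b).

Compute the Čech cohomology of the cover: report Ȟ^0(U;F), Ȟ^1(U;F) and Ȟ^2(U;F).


nerve of the cover:
  U1={{u},{p,u},{r,u},{p,r,u}} U2={{p},{q},{p,r},{p,s},{p,t},{p,u},{q,r},{q,s},{p,r,t},{p,r,u}} U3={{s},{p,s},{q,s},{r,s},{s,t},{r,s,t}} U4={{p},{r},{u},{p,r},{p,s},{p,t},{p,u},{q,r},{r,s},{r,t},{r,u},{p,r,t},{p,r,u},{r,s,t}} U5={{q},{t},{p,t},{q,r},{q,s},{r,t},{s,t},{p,r,t},{r,s,t}}
  U12={{p,u},{p,r,u}} U14={{u},{p,u},{r,u},{p,r,u}} U23={{p,s},{q,s}} U24={{p},{p,r},{p,s},{p,t},{p,u},{q,r},{p,r,t},{p,r,u}} U25={{q},{p,t},{q,r},{q,s},{p,r,t}} U34={{p,s},{r,s},{r,s,t}} U35={{q,s},{s,t},{r,s,t}} U45={{p,t},{q,r},{r,t},{p,r,t},{r,s,t}}
  U124={{p,u},{p,r,u}} U234={{p,s}} U235={{q,s}} U245={{p,t},{q,r},{p,r,t}} U345={{r,s,t}}
C dims 5,8,5; δ0: rk_F7 4; δ1: rk_F7 4
Ȟ^0 = (5 − 4) − 0 = 1, so Ȟ^0 ≅ Z/7
Ȟ^1 = (8 − 4) − 4 = 0, so Ȟ^1 ≅ 0
Ȟ^2 = (5 − 0) − 4 = 1, so Ȟ^2 ≅ Z/7

Ȟ^0(U;F) ≅ Z/7, Ȟ^1(U;F) ≅ 0, Ȟ^2(U;F) ≅ Z/7


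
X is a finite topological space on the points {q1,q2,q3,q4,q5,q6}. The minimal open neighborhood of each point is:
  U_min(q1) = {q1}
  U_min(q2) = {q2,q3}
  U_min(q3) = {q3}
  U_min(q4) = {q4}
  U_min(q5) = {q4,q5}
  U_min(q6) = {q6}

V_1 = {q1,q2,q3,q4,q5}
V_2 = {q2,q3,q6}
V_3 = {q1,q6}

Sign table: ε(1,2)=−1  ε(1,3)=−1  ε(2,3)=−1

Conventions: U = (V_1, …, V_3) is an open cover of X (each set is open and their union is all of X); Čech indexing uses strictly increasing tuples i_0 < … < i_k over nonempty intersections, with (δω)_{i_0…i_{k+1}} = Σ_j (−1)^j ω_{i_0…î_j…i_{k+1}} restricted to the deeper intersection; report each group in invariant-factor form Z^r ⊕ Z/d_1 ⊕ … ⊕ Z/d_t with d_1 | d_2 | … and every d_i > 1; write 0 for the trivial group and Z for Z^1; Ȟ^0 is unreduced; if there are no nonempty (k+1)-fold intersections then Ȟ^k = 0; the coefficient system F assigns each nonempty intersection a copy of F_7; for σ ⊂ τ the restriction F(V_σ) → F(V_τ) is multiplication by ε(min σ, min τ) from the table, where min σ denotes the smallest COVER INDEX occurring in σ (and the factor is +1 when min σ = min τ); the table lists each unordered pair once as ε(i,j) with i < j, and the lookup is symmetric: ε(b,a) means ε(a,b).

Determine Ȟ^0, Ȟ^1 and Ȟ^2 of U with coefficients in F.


nerve of the cover:
  V12={q2,q3} V13={q1} V23={q6}
C dims 3,3; δ0: rk_F7 3
Ȟ^0 = (3 − 3) − 0 = 0, so Ȟ^0 ≅ 0
Ȟ^1 = (3 − 0) − 3 = 0, so Ȟ^1 ≅ 0
Ȟ^2 = (0 − 0) − 0 = 0, so Ȟ^2 ≅ 0

Ȟ^0 ≅ 0, Ȟ^1 ≅ 0, Ȟ^2 ≅ 0


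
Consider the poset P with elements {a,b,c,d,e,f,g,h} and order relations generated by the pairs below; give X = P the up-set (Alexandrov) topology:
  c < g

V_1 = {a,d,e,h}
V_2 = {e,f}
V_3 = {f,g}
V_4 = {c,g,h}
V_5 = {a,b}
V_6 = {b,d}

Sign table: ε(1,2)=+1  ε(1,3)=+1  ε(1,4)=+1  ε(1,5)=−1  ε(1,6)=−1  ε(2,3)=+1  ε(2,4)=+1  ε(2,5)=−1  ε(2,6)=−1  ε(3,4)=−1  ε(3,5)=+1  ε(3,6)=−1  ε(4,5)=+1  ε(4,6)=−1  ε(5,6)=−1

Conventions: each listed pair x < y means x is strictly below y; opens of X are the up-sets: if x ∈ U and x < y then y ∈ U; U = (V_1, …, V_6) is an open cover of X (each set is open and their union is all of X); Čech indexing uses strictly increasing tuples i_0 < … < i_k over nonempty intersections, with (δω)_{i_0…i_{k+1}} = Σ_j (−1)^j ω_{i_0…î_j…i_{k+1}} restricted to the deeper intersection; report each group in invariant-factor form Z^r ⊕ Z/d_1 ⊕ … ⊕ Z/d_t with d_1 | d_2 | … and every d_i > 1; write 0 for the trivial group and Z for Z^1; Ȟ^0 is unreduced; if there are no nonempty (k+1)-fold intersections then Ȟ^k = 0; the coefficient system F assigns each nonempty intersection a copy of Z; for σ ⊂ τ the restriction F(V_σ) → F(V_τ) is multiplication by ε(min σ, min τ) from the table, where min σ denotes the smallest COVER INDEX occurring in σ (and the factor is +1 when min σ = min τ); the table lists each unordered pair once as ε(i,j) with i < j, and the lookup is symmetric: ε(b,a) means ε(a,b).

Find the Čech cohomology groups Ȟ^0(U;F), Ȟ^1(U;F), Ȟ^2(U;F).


Ȟ^0 = 0,  Ȟ^1 = Z ⊕ Z/2,  Ȟ^2 = 0

cover nerve:
  V12={e} V14={h} V15={a} V16={d} V23={f} V34={g} V56={b}
C dims 6,7; δ0: rk 6, SNF 1^5·2
Ȟ^0: (6−6)−0=0 ⇒ 0
Ȟ^1: (7−0)−6=1 plus torsion [2] ⇒ Z ⊕ Z/2
Ȟ^2: (0−0)−0=0 ⇒ 0


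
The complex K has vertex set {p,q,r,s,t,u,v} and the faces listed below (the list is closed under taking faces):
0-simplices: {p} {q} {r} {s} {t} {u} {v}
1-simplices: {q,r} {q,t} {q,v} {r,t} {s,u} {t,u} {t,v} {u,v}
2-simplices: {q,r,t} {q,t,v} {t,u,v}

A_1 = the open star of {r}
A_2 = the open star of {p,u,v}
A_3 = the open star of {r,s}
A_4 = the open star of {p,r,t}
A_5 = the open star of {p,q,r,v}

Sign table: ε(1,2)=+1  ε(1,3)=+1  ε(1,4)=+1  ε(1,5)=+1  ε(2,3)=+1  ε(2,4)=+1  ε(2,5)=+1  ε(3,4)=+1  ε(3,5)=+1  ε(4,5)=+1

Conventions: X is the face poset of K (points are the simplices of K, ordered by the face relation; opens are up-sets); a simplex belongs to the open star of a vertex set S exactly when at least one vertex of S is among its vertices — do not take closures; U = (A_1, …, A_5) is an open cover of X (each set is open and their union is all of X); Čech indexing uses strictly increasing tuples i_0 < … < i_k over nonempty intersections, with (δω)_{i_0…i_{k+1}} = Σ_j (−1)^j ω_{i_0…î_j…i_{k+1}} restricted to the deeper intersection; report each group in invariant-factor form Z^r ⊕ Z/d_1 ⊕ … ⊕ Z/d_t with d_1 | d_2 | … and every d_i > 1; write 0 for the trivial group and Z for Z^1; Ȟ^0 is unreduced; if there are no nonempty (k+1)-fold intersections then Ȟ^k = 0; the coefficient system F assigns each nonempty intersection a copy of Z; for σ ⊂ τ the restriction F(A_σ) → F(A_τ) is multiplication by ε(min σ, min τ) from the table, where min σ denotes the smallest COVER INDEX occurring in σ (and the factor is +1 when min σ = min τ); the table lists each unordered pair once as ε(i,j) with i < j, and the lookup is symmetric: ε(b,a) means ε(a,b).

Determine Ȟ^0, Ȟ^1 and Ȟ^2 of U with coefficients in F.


cover nerve:
  A1={{r},{q,r},{r,t},{q,r,t}} A2={{p},{u},{v},{q,v},{s,u},{t,u},{t,v},{u,v},{q,t,v},{t,u,v}} A3={{r},{s},{q,r},{r,t},{s,u},{q,r,t}} A4={{p},{r},{t},{q,r},{q,t},{r,t},{t,u},{t,v},{q,r,t},{q,t,v},{t,u,v}} A5={{p},{q},{r},{v},{q,r},{q,t},{q,v},{r,t},{t,v},{u,v},{q,r,t},{q,t,v},{t,u,v}}
  A13={{r},{q,r},{r,t},{q,r,t}} A14={{r},{q,r},{r,t},{q,r,t}} A15={{r},{q,r},{r,t},{q,r,t}} A23={{s,u}} A24={{p},{t,u},{t,v},{q,t,v},{t,u,v}} A25={{p},{v},{q,v},{t,v},{u,v},{q,t,v},{t,u,v}} A34={{r},{q,r},{r,t},{q,r,t}} A35={{r},{q,r},{r,t},{q,r,t}} A45={{p},{r},{q,r},{q,t},{r,t},{t,v},{q,r,t},{q,t,v},{t,u,v}}
  A134={{r},{q,r},{r,t},{q,r,t}} A135={{r},{q,r},{r,t},{q,r,t}} A145={{r},{q,r},{r,t},{q,r,t}} A245={{p},{t,v},{q,t,v},{t,u,v}} A345={{r},{q,r},{r,t},{q,r,t}}
  A1345={{r},{q,r},{r,t},{q,r,t}}
C dims 5,9,5,1; δ0: rk 4, SNF 1^4; δ1: rk 4, SNF 1^4; δ2: rk 1, SNF 1^1
Ȟ^0: (5−4)−0=1 ⇒ Z
Ȟ^1: (9−4)−4=1 ⇒ Z
Ȟ^2: (5−1)−4=0 ⇒ 0

Ȟ^0 ≅ Z,  Ȟ^1 ≅ Z,  Ȟ^2 ≅ 0


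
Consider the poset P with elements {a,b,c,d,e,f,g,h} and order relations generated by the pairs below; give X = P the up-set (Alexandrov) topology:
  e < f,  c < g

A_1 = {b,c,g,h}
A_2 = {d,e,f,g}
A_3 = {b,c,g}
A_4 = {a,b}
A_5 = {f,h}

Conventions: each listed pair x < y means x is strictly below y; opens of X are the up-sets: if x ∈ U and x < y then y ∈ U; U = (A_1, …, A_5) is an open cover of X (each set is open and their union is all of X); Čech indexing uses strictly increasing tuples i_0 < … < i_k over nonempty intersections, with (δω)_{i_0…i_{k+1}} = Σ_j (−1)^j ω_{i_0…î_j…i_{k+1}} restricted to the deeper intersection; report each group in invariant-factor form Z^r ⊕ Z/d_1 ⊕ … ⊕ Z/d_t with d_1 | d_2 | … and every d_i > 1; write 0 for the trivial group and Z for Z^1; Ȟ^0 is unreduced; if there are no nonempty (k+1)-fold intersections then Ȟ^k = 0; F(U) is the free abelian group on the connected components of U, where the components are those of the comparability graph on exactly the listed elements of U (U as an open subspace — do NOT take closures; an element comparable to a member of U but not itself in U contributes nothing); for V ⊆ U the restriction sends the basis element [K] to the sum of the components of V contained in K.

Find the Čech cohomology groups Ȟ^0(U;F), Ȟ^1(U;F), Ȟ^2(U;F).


intersection data:
  A12={g} A13={b,c,g} A14={b} A15={h} A23={g} A25={f} A34={b}
  A123={g} A134={b}
components per intersection:
  A1: {b} {c,g} {h}
  A2: {d} {e,f} {g}
  A3: {b} {c,g}
  A4: {a} {b}
  A5: {f} {h}
  A12: {g}
  A13: {b} {c,g}
  A14: {b}
  A15: {h}
  A23: {g}
  A25: {f}
  A34: {b}
  A123: {g}
  A134: {b}
C dims 12,8,2; δ0: rk 6, SNF 1^6; δ1: rk 2, SNF 1^2
Ȟ^0 = (12 − 6) − 0 = 6, so Ȟ^0 ≅ Z^6
Ȟ^1 = (8 − 2) − 6 = 0, so Ȟ^1 ≅ 0
Ȟ^2 = (2 − 0) − 2 = 0, so Ȟ^2 ≅ 0

Ȟ^0 = Z^6, Ȟ^1 = 0 and Ȟ^2 = 0


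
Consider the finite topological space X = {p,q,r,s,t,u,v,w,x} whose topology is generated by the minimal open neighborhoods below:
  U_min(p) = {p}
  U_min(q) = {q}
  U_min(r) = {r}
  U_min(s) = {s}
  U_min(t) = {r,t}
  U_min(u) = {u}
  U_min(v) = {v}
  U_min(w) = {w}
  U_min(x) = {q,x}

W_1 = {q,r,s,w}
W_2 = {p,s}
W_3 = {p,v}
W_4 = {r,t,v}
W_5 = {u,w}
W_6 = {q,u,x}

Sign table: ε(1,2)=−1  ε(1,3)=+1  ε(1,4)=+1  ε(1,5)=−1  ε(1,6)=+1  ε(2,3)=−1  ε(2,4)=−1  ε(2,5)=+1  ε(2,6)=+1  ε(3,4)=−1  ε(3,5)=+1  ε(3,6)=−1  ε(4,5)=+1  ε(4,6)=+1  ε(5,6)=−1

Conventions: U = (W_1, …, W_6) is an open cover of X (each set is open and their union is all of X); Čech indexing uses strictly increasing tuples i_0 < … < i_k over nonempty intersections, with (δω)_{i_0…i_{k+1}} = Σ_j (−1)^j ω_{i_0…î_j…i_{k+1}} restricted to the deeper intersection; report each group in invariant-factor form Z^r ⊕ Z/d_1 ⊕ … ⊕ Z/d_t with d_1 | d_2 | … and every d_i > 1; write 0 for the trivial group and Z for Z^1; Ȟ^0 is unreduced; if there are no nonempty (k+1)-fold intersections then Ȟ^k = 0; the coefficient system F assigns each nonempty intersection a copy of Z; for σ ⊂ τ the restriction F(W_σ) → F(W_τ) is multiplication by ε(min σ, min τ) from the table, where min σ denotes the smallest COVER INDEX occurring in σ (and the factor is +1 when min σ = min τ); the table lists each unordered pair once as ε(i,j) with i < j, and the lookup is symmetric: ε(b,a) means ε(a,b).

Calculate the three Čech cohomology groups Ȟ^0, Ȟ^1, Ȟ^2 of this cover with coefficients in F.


Ȟ^0(U;F) ≅ 0, Ȟ^1(U;F) ≅ Z ⊕ Z/2 and Ȟ^2(U;F) ≅ 0

intersection data:
  W12={s} W14={r} W15={w} W16={q} W23={p} W34={v} W56={u}
C dims 6,7; δ0: rk 6, SNF 1^5·2
Ȟ^0 = (6 − 6) − 0 = 0, so Ȟ^0 ≅ 0
Ȟ^1 = (7 − 0) − 6 = 1 plus torsion [2], so Ȟ^1 ≅ Z ⊕ Z/2
Ȟ^2 = (0 − 0) − 0 = 0, so Ȟ^2 ≅ 0


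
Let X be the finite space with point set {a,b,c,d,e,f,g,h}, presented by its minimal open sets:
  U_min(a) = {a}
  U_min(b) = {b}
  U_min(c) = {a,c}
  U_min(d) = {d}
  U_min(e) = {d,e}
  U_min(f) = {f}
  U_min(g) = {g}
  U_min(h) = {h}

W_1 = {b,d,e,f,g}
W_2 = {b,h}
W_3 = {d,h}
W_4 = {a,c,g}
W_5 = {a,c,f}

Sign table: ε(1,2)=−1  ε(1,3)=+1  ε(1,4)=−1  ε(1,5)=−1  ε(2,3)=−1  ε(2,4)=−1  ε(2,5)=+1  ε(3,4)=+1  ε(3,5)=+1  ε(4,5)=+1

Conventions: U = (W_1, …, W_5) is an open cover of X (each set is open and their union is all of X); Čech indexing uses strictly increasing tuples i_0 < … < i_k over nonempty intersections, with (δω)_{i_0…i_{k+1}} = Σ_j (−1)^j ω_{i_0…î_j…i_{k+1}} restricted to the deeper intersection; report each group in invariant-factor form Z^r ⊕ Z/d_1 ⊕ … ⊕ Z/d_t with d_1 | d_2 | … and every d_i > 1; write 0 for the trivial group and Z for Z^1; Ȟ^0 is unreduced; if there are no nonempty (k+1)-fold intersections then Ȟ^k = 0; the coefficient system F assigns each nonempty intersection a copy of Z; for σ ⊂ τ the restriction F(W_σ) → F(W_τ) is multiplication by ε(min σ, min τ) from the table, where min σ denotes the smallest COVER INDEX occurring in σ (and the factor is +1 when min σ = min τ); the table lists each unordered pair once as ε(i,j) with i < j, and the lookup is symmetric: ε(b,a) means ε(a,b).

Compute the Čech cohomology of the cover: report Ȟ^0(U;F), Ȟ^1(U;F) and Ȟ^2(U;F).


nonempty intersections:
  W12={b} W13={d} W14={g} W15={f} W23={h} W45={a,c}
C dims 5,6; δ0: rk 4, SNF 1^4
Ȟ^0: (5−4)−0=1 ⇒ Z
Ȟ^1: (6−0)−4=2 ⇒ Z^2
Ȟ^2: (0−0)−0=0 ⇒ 0

Ȟ^0(U;F) ≅ Z; Ȟ^1(U;F) ≅ Z^2; Ȟ^2(U;F) ≅ 0


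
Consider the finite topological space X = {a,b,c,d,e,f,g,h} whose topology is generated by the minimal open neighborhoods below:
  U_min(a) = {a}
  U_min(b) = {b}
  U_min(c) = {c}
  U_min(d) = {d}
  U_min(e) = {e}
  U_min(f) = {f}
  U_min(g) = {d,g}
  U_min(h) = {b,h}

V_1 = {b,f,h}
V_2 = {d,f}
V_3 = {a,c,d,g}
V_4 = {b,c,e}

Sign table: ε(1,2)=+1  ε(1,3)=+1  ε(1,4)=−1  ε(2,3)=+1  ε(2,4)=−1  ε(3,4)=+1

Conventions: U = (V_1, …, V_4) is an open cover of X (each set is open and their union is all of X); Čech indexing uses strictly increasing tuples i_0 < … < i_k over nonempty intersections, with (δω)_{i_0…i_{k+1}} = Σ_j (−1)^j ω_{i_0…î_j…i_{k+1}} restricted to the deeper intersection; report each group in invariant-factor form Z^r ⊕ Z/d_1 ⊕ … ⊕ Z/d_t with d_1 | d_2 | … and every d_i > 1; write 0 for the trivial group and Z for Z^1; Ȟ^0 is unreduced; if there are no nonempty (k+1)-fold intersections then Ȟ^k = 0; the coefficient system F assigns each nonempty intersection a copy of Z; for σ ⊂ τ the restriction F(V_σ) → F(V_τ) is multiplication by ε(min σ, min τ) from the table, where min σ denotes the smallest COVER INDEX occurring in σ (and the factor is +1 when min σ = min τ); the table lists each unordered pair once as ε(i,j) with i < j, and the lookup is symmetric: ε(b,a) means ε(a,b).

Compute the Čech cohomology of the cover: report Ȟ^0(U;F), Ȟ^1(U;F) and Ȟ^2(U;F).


Ȟ^0(U;F) ≅ 0, Ȟ^1(U;F) ≅ Z/2, Ȟ^2(U;F) ≅ 0

nerve simplices:
  V12={f} V14={b} V23={d} V34={c}
C dims 4,4; δ0: rk 4, SNF 1^3·2
degree 0: 4−4−0 = 0 → Ȟ^0 ≅ 0
degree 1: 4−0−4 = 0 plus torsion [2] → Ȟ^1 ≅ Z/2
degree 2: 0−0−0 = 0 → Ȟ^2 ≅ 0
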